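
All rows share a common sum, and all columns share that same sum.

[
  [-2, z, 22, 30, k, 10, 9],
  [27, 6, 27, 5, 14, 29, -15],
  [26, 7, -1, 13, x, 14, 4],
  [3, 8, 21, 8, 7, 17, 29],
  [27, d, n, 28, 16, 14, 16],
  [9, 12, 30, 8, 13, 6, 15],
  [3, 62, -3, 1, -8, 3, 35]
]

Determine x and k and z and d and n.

Rows 2 and 4 both sum to 93, so that's the common total.
Row 3 has 26 + 7 − 1 + 13 + 14 + 4 = 63; the blank must be 93 − 63 = 30.
Column 5 has 14 + 30 + 7 + 16 + 13 − 8 = 72; the blank must be 93 − 72 = 21.
Row 1 has -2 + 22 + 30 + 21 + 10 + 9 = 90; the blank must be 93 − 90 = 3.
Column 3 has 22 + 27 − 1 + 21 + 30 − 3 = 96; the blank must be 93 − 96 = -3.
Row 5 has 27 − 3 + 28 + 16 + 14 + 16 = 98; the blank must be 93 − 98 = -5.

x = 30, k = 21, z = 3, d = -5, n = -3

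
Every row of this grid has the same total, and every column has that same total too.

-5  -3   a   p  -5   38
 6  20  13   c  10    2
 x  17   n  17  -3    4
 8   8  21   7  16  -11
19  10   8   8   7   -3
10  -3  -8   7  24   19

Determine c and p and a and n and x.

Rows 4 and 5 both sum to 49, so that's the common total.
Column 1: -5 + 6 + 8 + 19 + 10 = 38, so its missing entry is 49 − 38 = 11.
Row 3: 11 + 17 + 17 − 3 + 4 = 46, so its missing entry is 49 − 46 = 3.
Column 3: 13 + 3 + 21 + 8 − 8 = 37, so its missing entry is 49 − 37 = 12.
Row 1: -5 − 3 + 12 − 5 + 38 = 37, so its missing entry is 49 − 37 = 12.
Row 2: 6 + 20 + 13 + 10 + 2 = 51, so its missing entry is 49 − 51 = -2.

c = -2, p = 12, a = 12, n = 3, x = 11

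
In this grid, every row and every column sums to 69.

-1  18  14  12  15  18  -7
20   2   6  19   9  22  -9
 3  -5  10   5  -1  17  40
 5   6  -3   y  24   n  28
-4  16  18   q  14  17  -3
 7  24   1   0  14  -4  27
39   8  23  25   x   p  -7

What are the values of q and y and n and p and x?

q = 11, y = -3, n = 12, p = -13, x = -6

The known cells in row 5 total 58, leaving 69 − 58 = 11 for the blank.
The known cells in column 5 total 75, leaving 69 − 75 = -6 for the blank.
The known cells in row 7 total 82, leaving 69 − 82 = -13 for the blank.
The known cells in column 4 total 72, leaving 69 − 72 = -3 for the blank.
The known cells in row 4 total 57, leaving 69 − 57 = 12 for the blank.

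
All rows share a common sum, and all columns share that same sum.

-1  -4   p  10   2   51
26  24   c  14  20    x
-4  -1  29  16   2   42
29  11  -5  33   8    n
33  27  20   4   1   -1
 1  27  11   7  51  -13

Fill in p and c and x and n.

p = 26, c = 3, x = -3, n = 8

Rows 3 and 5 both sum to 84, so that's the common total.
Row 1 has -1 − 4 + 10 + 2 + 51 = 58; the blank must be 84 − 58 = 26.
Column 3 has 26 + 29 − 5 + 20 + 11 = 81; the blank must be 84 − 81 = 3.
Row 4 has 29 + 11 − 5 + 33 + 8 = 76; the blank must be 84 − 76 = 8.
Row 2 has 26 + 24 + 3 + 14 + 20 = 87; the blank must be 84 − 87 = -3.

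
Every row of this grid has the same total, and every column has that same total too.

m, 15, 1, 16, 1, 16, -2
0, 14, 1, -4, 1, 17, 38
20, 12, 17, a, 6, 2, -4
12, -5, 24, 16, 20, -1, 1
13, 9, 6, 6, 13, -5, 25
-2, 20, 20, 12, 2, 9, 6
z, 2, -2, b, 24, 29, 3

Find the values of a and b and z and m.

Rows 2 and 4 both sum to 67, so that's the common total.
The known cells in row 3 total 53, leaving 67 − 53 = 14 for the blank.
The known cells in column 4 total 60, leaving 67 − 60 = 7 for the blank.
The known cells in row 1 total 47, leaving 67 − 47 = 20 for the blank.
The known cells in row 7 total 63, leaving 67 − 63 = 4 for the blank.

a = 14, b = 7, z = 4, m = 20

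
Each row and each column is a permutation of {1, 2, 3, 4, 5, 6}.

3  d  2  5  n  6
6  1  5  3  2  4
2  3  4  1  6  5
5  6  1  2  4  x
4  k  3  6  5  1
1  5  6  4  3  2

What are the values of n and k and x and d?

Cell (5,2): row 5 already has {1, 3, 4, 5, 6} → 2.
At (row 1, col 2): column 2 already has {1, 2, 3, 5, 6}, so the value is 4.
Cell (4,6): row 4 already has {1, 2, 4, 5, 6} → 3.
Cell (1,5): row 1 already has {2, 3, 4, 5, 6} → 1.

n = 1, k = 2, x = 3, d = 4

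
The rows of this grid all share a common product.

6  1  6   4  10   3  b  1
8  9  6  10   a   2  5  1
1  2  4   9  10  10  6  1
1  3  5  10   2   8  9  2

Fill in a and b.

Rows 3 and 4 each multiply to 43200, so every row has product 43200.
Row 2: 8×9×6×10×2×5×1 = 43200, so the missing entry is 43200 ÷ 43200 = 1.
Row 1: 6×1×6×4×10×3×1 = 4320, so the missing entry is 43200 ÷ 4320 = 10.

a = 1, b = 10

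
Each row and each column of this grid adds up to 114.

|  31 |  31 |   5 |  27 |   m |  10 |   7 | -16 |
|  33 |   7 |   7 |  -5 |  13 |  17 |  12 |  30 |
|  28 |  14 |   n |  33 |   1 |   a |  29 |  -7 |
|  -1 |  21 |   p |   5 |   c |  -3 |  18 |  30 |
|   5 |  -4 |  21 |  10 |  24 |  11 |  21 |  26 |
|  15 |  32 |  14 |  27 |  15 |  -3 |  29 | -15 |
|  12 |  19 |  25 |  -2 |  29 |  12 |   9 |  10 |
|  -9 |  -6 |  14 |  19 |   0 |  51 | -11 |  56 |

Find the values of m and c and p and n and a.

Row 1: 31 + 31 + 5 + 27 + 10 + 7 − 16 = 95, so its missing entry is 114 − 95 = 19.
Column 5: 19 + 13 + 1 + 24 + 15 + 29 + 0 = 101, so its missing entry is 114 − 101 = 13.
Row 4: -1 + 21 + 5 + 13 − 3 + 18 + 30 = 83, so its missing entry is 114 − 83 = 31.
Column 3: 5 + 7 + 31 + 21 + 14 + 25 + 14 = 117, so its missing entry is 114 − 117 = -3.
Row 3: 28 + 14 − 3 + 33 + 1 + 29 − 7 = 95, so its missing entry is 114 − 95 = 19.

m = 19, c = 13, p = 31, n = -3, a = 19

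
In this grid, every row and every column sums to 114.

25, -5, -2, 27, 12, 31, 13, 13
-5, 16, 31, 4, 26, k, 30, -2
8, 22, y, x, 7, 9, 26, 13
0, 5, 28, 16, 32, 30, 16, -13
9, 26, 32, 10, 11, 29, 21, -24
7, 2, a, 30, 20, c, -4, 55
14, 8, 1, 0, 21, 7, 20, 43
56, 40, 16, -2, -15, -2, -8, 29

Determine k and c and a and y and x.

k = 14, c = -4, a = 8, y = 0, x = 29

Row 2 has -5 + 16 + 31 + 4 + 26 + 30 − 2 = 100; the blank must be 114 − 100 = 14.
Column 6 has 31 + 14 + 9 + 30 + 29 + 7 − 2 = 118; the blank must be 114 − 118 = -4.
Column 4 has 27 + 4 + 16 + 10 + 30 + 0 − 2 = 85; the blank must be 114 − 85 = 29.
Row 3 has 8 + 22 + 29 + 7 + 9 + 26 + 13 = 114; the blank must be 114 − 114 = 0.
Row 6 has 7 + 2 + 30 + 20 − 4 − 4 + 55 = 106; the blank must be 114 − 106 = 8.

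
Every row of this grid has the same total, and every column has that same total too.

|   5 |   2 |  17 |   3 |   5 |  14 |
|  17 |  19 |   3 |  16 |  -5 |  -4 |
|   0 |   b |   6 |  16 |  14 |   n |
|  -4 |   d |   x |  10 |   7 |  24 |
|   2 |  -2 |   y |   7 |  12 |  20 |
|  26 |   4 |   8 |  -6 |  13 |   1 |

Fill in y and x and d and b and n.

y = 7, x = 5, d = 4, b = 19, n = -9

Rows 1 and 2 both sum to 46, so that's the common total.
The known cells in row 5 total 39, leaving 46 − 39 = 7 for the blank.
The known cells in column 3 total 41, leaving 46 − 41 = 5 for the blank.
The known cells in row 4 total 42, leaving 46 − 42 = 4 for the blank.
The known cells in column 2 total 27, leaving 46 − 27 = 19 for the blank.
The known cells in row 3 total 55, leaving 46 − 55 = -9 for the blank.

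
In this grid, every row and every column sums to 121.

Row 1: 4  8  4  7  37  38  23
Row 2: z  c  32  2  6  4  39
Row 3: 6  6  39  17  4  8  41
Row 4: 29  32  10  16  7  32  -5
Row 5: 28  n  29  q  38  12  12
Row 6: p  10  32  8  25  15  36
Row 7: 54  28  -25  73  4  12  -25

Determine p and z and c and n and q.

p = -5, z = 5, c = 33, n = 4, q = -2

The known cells in column 4 total 123, leaving 121 − 123 = -2 for the blank.
The known cells in row 6 total 126, leaving 121 − 126 = -5 for the blank.
The known cells in column 1 total 116, leaving 121 − 116 = 5 for the blank.
The known cells in row 2 total 88, leaving 121 − 88 = 33 for the blank.
The known cells in row 5 total 117, leaving 121 − 117 = 4 for the blank.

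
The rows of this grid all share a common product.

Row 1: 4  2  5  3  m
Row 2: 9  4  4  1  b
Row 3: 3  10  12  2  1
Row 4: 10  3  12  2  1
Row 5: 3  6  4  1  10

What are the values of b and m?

Rows 3 and 4 each multiply to 720, so every row has product 720.
Row 2: 9×4×4×1 = 144, so the missing entry is 720 ÷ 144 = 5.
Row 1: 4×2×5×3 = 120, so the missing entry is 720 ÷ 120 = 6.

b = 5, m = 6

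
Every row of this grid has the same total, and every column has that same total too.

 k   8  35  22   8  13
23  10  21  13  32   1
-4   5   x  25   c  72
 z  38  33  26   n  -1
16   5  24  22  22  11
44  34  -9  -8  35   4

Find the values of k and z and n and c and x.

Rows 2 and 5 both sum to 100, so that's the common total.
Row 1: 8 + 35 + 22 + 8 + 13 = 86, so its missing entry is 100 − 86 = 14.
Column 1: 14 + 23 − 4 + 16 + 44 = 93, so its missing entry is 100 − 93 = 7.
Row 4: 7 + 38 + 33 + 26 − 1 = 103, so its missing entry is 100 − 103 = -3.
Column 5: 8 + 32 − 3 + 22 + 35 = 94, so its missing entry is 100 − 94 = 6.
Row 3: -4 + 5 + 25 + 6 + 72 = 104, so its missing entry is 100 − 104 = -4.

k = 14, z = 7, n = -3, c = 6, x = -4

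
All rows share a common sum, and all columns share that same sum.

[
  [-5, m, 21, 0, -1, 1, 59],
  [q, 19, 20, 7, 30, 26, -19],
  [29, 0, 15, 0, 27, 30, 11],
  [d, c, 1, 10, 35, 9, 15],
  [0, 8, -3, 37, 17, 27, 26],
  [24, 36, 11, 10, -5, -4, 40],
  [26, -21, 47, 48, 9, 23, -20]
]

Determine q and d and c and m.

Rows 3 and 5 both sum to 112, so that's the common total.
The known cells in row 2 total 83, leaving 112 − 83 = 29 for the blank.
The known cells in row 1 total 75, leaving 112 − 75 = 37 for the blank.
The known cells in column 2 total 79, leaving 112 − 79 = 33 for the blank.
The known cells in row 4 total 103, leaving 112 − 103 = 9 for the blank.

q = 29, d = 9, c = 33, m = 37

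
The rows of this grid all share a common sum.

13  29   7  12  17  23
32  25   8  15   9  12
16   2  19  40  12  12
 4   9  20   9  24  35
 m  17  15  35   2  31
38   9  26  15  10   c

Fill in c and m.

The complete rows each total 101.
Row 6 is missing 101 − 98 = 3 (since 38 + 9 + 26 + 15 + 10 = 98).
Row 5 is missing 101 − 100 = 1 (since 17 + 15 + 35 + 2 + 31 = 100).

c = 3, m = 1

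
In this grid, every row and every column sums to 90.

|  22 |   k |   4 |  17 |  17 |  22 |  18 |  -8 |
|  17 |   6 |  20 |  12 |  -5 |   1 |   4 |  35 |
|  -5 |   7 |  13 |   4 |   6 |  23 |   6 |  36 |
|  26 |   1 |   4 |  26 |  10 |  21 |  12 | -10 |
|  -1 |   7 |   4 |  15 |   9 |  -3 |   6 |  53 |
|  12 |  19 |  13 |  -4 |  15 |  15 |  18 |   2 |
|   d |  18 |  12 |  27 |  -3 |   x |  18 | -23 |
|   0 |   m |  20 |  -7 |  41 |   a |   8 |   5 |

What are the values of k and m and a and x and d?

Row 1 has 22 + 4 + 17 + 17 + 22 + 18 − 8 = 92; the blank must be 90 − 92 = -2.
Column 2 has -2 + 6 + 7 + 1 + 7 + 19 + 18 = 56; the blank must be 90 − 56 = 34.
Column 1 has 22 + 17 − 5 + 26 − 1 + 12 + 0 = 71; the blank must be 90 − 71 = 19.
Row 7 has 19 + 18 + 12 + 27 − 3 + 18 − 23 = 68; the blank must be 90 − 68 = 22.
Row 8 has 0 + 34 + 20 − 7 + 41 + 8 + 5 = 101; the blank must be 90 − 101 = -11.

k = -2, m = 34, a = -11, x = 22, d = 19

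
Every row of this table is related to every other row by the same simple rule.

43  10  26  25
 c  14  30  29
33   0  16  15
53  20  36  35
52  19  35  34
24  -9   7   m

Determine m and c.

The difference between any two rows is the same in every column — this is an addition table with the headers hidden.
Row 6 minus row 1 is -9 − 10 = -19, so its entry in column 4 is 25 + (-19) = 6.
Row 2 minus row 1 is 14 − 10 = 4, so its entry in column 1 is 43 + 4 = 47.

m = 6, c = 47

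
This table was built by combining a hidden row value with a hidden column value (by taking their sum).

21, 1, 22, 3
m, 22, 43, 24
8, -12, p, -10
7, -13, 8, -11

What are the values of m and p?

The difference between any two rows is the same in every column — this is an addition table with the headers hidden.
Row 2 minus row 1 is 24 − 3 = 21, so its entry in column 1 is 21 + 21 = 42.
Row 3 minus row 1 is -10 − 3 = -13, so its entry in column 3 is 22 + (-13) = 9.

m = 42, p = 9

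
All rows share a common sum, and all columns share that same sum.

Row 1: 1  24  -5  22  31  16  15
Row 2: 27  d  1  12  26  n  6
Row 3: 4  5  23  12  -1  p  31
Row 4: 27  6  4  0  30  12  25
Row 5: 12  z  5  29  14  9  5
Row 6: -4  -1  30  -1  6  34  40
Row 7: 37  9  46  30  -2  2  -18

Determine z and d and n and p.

Rows 1 and 4 both sum to 104, so that's the common total.
The known cells in row 3 total 74, leaving 104 − 74 = 30 for the blank.
The known cells in row 5 total 74, leaving 104 − 74 = 30 for the blank.
The known cells in column 2 total 73, leaving 104 − 73 = 31 for the blank.
The known cells in row 2 total 103, leaving 104 − 103 = 1 for the blank.

z = 30, d = 31, n = 1, p = 30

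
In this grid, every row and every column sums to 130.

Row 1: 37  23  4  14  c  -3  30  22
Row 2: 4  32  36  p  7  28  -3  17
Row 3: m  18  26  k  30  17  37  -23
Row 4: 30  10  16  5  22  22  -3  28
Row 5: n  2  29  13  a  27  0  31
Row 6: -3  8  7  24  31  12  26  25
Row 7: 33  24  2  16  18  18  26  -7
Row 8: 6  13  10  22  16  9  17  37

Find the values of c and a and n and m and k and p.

c = 3, a = 3, n = 25, m = -2, k = 27, p = 9

The known cells in row 1 total 127, leaving 130 − 127 = 3 for the blank.
The known cells in column 5 total 127, leaving 130 − 127 = 3 for the blank.
The known cells in row 5 total 105, leaving 130 − 105 = 25 for the blank.
The known cells in column 1 total 132, leaving 130 − 132 = -2 for the blank.
The known cells in row 3 total 103, leaving 130 − 103 = 27 for the blank.
The known cells in row 2 total 121, leaving 130 − 121 = 9 for the blank.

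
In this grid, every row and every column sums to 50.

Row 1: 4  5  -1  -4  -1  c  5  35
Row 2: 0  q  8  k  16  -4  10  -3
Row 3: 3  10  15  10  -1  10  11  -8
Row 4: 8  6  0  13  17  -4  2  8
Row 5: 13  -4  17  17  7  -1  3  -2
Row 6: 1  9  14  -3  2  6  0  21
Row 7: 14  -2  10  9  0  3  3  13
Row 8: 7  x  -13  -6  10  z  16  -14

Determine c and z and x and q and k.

c = 7, z = 33, x = 17, q = 9, k = 14

The known cells in row 1 total 43, leaving 50 − 43 = 7 for the blank.
The known cells in column 6 total 17, leaving 50 − 17 = 33 for the blank.
The known cells in row 8 total 33, leaving 50 − 33 = 17 for the blank.
The known cells in column 2 total 41, leaving 50 − 41 = 9 for the blank.
The known cells in row 2 total 36, leaving 50 − 36 = 14 for the blank.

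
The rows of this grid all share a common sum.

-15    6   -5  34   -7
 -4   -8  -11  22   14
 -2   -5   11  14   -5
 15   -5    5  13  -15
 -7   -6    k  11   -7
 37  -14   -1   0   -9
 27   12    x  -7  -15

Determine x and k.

Rows 3 and 6 both add up to 13, so every row sums to 13.
Row 7: 27 + 12 − 7 − 15 = 17, so the missing entry is 13 − 17 = -4.
Row 5: -7 − 6 + 11 − 7 = -9, so the missing entry is 13 − (-9) = 22.

x = -4, k = 22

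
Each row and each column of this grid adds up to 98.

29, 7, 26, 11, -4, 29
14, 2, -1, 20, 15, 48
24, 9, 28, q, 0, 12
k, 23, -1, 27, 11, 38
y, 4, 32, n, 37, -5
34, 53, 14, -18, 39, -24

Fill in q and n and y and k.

Row 3: 24 + 9 + 28 + 0 + 12 = 73, so its missing entry is 98 − 73 = 25.
Row 4: 23 − 1 + 27 + 11 + 38 = 98, so its missing entry is 98 − 98 = 0.
Column 1: 29 + 14 + 24 + 0 + 34 = 101, so its missing entry is 98 − 101 = -3.
Row 5: -3 + 4 + 32 + 37 − 5 = 65, so its missing entry is 98 − 65 = 33.

q = 25, n = 33, y = -3, k = 0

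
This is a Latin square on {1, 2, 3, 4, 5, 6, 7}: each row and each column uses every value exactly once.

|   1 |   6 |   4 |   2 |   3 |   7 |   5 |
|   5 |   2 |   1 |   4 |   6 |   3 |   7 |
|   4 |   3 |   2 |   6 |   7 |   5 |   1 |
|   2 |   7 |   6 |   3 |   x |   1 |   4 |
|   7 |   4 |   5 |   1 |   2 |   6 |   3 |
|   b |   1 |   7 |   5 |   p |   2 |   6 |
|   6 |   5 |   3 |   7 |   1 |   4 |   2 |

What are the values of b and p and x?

For row 6, column 1: column 1 already has {1, 2, 4, 5, 6, 7}; that leaves 3.
Cell (6,5): row 6 already has {1, 2, 3, 5, 6, 7} → 4.
Cell (4,5): row 4 already has {1, 2, 3, 4, 6, 7} → 5.

b = 3, p = 4, x = 5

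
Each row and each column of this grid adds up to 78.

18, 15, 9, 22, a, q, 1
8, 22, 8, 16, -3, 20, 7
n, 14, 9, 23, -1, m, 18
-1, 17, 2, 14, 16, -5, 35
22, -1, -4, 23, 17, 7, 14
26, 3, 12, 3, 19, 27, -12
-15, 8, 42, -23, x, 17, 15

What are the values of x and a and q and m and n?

x = 34, a = -4, q = 17, m = -5, n = 20

Column 1 has 18 + 8 − 1 + 22 + 26 − 15 = 58; the blank must be 78 − 58 = 20.
Row 7 has -15 + 8 + 42 − 23 + 17 + 15 = 44; the blank must be 78 − 44 = 34.
Column 5 has -3 − 1 + 16 + 17 + 19 + 34 = 82; the blank must be 78 − 82 = -4.
Row 1 has 18 + 15 + 9 + 22 − 4 + 1 = 61; the blank must be 78 − 61 = 17.
Row 3 has 20 + 14 + 9 + 23 − 1 + 18 = 83; the blank must be 78 − 83 = -5.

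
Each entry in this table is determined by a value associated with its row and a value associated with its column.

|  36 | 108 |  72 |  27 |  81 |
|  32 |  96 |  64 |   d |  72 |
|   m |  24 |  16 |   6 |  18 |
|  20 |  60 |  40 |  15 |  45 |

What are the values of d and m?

d = 24, m = 8

Each row is a constant multiple of every other row — this is a multiplication table with the headers hidden.
Row 2 is 96/108 = 8/9 times row 1, so its entry in column 4 is 27 × 8/9 = 24.
Row 3 is 24/108 = 2/9 times row 1, so its entry in column 1 is 36 × 2/9 = 8.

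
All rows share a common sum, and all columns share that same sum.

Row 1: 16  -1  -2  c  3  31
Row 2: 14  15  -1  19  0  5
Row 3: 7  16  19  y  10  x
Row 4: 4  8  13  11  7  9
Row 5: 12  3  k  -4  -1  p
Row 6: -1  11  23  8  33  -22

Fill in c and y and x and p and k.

Rows 2 and 4 both sum to 52, so that's the common total.
The known cells in row 1 total 47, leaving 52 − 47 = 5 for the blank.
The known cells in column 3 total 52, leaving 52 − 52 = 0 for the blank.
The known cells in column 4 total 39, leaving 52 − 39 = 13 for the blank.
The known cells in row 5 total 10, leaving 52 − 10 = 42 for the blank.
The known cells in row 3 total 65, leaving 52 − 65 = -13 for the blank.

c = 5, y = 13, x = -13, p = 42, k = 0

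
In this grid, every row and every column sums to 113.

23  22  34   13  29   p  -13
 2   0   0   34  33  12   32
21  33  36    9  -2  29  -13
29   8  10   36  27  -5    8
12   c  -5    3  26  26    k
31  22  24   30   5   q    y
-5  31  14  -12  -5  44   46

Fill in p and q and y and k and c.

p = 5, q = 2, y = -1, k = 54, c = -3

The known cells in row 1 total 108, leaving 113 − 108 = 5 for the blank.
The known cells in column 6 total 111, leaving 113 − 111 = 2 for the blank.
The known cells in row 6 total 114, leaving 113 − 114 = -1 for the blank.
The known cells in column 7 total 59, leaving 113 − 59 = 54 for the blank.
The known cells in row 5 total 116, leaving 113 − 116 = -3 for the blank.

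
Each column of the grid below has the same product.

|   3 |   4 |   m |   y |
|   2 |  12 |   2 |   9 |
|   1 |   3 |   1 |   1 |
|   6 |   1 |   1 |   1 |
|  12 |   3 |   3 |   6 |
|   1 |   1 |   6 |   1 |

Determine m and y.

Columns 1 and 2 each multiply to 432, so every column has product 432.
Column 3: 2×1×1×3×6 = 36, so the missing entry is 432 ÷ 36 = 12.
Column 4: 9×1×1×6×1 = 54, so the missing entry is 432 ÷ 54 = 8.

m = 12, y = 8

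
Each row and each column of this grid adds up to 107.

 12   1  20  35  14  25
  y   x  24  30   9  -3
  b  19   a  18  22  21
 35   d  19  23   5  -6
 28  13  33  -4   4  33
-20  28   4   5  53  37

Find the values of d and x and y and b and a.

d = 31, x = 15, y = 32, b = 20, a = 7

The known cells in row 4 total 76, leaving 107 − 76 = 31 for the blank.
The known cells in column 2 total 92, leaving 107 − 92 = 15 for the blank.
The known cells in column 3 total 100, leaving 107 − 100 = 7 for the blank.
The known cells in row 3 total 87, leaving 107 − 87 = 20 for the blank.
The known cells in row 2 total 75, leaving 107 − 75 = 32 for the blank.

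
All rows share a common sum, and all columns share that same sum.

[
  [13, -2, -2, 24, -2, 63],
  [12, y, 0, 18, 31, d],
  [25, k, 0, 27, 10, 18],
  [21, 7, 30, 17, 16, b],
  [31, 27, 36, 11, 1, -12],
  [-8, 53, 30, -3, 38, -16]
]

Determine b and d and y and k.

Rows 1 and 5 both sum to 94, so that's the common total.
Row 3: 25 + 0 + 27 + 10 + 18 = 80, so its missing entry is 94 − 80 = 14.
Column 2: -2 + 14 + 7 + 27 + 53 = 99, so its missing entry is 94 − 99 = -5.
Row 4: 21 + 7 + 30 + 17 + 16 = 91, so its missing entry is 94 − 91 = 3.
Row 2: 12 − 5 + 0 + 18 + 31 = 56, so its missing entry is 94 − 56 = 38.

b = 3, d = 38, y = -5, k = 14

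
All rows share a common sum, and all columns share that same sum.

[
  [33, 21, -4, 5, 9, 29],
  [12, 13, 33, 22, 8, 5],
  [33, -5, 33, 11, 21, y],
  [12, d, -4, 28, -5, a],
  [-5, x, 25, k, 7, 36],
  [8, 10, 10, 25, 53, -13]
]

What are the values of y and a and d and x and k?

y = 0, a = 36, d = 26, x = 28, k = 2

Rows 1 and 2 both sum to 93, so that's the common total.
Column 4: 5 + 22 + 11 + 28 + 25 = 91, so its missing entry is 93 − 91 = 2.
Row 3: 33 − 5 + 33 + 11 + 21 = 93, so its missing entry is 93 − 93 = 0.
Row 5: -5 + 25 + 2 + 7 + 36 = 65, so its missing entry is 93 − 65 = 28.
Column 2: 21 + 13 − 5 + 28 + 10 = 67, so its missing entry is 93 − 67 = 26.
Row 4: 12 + 26 − 4 + 28 − 5 = 57, so its missing entry is 93 − 57 = 36.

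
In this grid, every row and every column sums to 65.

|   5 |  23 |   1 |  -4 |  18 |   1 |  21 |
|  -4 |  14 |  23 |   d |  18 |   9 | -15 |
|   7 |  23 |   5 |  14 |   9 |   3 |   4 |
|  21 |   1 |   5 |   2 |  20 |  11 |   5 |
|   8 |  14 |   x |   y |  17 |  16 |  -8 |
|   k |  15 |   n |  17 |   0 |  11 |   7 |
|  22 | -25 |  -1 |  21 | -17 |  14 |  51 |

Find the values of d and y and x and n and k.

The known cells in column 1 total 59, leaving 65 − 59 = 6 for the blank.
The known cells in row 2 total 45, leaving 65 − 45 = 20 for the blank.
The known cells in column 4 total 70, leaving 65 − 70 = -5 for the blank.
The known cells in row 5 total 42, leaving 65 − 42 = 23 for the blank.
The known cells in row 6 total 56, leaving 65 − 56 = 9 for the blank.

d = 20, y = -5, x = 23, n = 9, k = 6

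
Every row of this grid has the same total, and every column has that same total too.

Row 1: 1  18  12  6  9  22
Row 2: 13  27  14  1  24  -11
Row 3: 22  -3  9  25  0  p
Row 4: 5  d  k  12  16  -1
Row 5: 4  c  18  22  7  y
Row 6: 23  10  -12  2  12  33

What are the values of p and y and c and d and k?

Rows 1 and 2 both sum to 68, so that's the common total.
The known cells in column 3 total 41, leaving 68 − 41 = 27 for the blank.
The known cells in row 4 total 59, leaving 68 − 59 = 9 for the blank.
The known cells in row 3 total 53, leaving 68 − 53 = 15 for the blank.
The known cells in column 6 total 58, leaving 68 − 58 = 10 for the blank.
The known cells in row 5 total 61, leaving 68 − 61 = 7 for the blank.

p = 15, y = 10, c = 7, d = 9, k = 27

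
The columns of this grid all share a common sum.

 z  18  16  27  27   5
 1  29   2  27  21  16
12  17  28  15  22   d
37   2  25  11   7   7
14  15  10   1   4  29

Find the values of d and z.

d = 24, z = 17

Columns 4 and 5 both add up to 81, so every column sums to 81.
Column 6: 5 + 16 + 7 + 29 = 57, so the missing entry is 81 − 57 = 24.
Column 1: 1 + 12 + 37 + 14 = 64, so the missing entry is 81 − 64 = 17.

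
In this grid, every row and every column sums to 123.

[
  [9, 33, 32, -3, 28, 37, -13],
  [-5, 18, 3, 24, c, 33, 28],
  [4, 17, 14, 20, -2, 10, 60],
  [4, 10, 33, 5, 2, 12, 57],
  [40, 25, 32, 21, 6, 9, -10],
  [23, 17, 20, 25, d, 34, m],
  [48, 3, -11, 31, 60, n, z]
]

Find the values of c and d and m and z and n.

c = 22, d = 7, m = -3, z = 4, n = -12

The known cells in column 6 total 135, leaving 123 − 135 = -12 for the blank.
The known cells in row 2 total 101, leaving 123 − 101 = 22 for the blank.
The known cells in column 5 total 116, leaving 123 − 116 = 7 for the blank.
The known cells in row 6 total 126, leaving 123 − 126 = -3 for the blank.
The known cells in row 7 total 119, leaving 123 − 119 = 4 for the blank.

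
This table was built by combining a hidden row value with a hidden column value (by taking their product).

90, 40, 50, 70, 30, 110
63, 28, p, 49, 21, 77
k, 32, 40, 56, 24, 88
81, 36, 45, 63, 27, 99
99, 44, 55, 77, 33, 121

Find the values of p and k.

p = 35, k = 72

Each row is a constant multiple of every other row — this is a multiplication table with the headers hidden.
Row 2 is 49/70 = 7/10 times row 1, so its entry in column 3 is 50 × 7/10 = 35.
Row 3 is 56/70 = 4/5 times row 1, so its entry in column 1 is 90 × 4/5 = 72.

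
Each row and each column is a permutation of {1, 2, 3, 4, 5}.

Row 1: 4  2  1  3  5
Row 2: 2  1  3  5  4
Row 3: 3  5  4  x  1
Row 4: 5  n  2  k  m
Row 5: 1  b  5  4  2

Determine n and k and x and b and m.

For row 4, column 5: column 5 already has {1, 2, 4, 5}; that leaves 3.
Cell (3,4): row 3 already has {1, 3, 4, 5} → 2.
For row 4, column 4: column 4 already has {2, 3, 4, 5}; that leaves 1.
For row 4, column 2: row 4 already has {1, 2, 3, 5}; that leaves 4.
For row 5, column 2: row 5 already has {1, 2, 4, 5}; that leaves 3.

n = 4, k = 1, x = 2, b = 3, m = 3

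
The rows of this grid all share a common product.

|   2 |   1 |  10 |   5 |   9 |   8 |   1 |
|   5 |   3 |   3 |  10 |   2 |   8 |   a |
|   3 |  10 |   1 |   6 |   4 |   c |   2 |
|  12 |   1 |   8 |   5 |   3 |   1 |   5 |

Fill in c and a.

c = 5, a = 1

Rows 1 and 4 each multiply to 7200, so every row has product 7200.
Row 3: 3×10×1×6×4×2 = 1440, so the missing entry is 7200 ÷ 1440 = 5.
Row 2: 5×3×3×10×2×8 = 7200, so the missing entry is 7200 ÷ 7200 = 1.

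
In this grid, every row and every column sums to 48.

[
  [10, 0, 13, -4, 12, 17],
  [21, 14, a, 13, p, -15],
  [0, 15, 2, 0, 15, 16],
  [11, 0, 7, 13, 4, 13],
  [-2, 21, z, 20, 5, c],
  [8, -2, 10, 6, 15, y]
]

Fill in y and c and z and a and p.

The known cells in row 6 total 37, leaving 48 − 37 = 11 for the blank.
The known cells in column 5 total 51, leaving 48 − 51 = -3 for the blank.
The known cells in row 2 total 30, leaving 48 − 30 = 18 for the blank.
The known cells in column 3 total 50, leaving 48 − 50 = -2 for the blank.
The known cells in row 5 total 42, leaving 48 − 42 = 6 for the blank.

y = 11, c = 6, z = -2, a = 18, p = -3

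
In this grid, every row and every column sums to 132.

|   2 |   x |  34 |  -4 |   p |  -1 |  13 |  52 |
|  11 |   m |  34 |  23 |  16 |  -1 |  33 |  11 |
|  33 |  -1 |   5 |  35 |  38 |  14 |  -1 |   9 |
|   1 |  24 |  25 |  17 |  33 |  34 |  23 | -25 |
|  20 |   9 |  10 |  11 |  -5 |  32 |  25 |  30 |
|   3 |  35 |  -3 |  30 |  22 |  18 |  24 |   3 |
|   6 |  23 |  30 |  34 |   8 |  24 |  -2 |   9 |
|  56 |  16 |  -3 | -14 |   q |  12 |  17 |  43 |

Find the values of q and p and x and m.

q = 5, p = 15, x = 21, m = 5

Row 8 has 56 + 16 − 3 − 14 + 12 + 17 + 43 = 127; the blank must be 132 − 127 = 5.
Row 2 has 11 + 34 + 23 + 16 − 1 + 33 + 11 = 127; the blank must be 132 − 127 = 5.
Column 2 has 5 − 1 + 24 + 9 + 35 + 23 + 16 = 111; the blank must be 132 − 111 = 21.
Row 1 has 2 + 21 + 34 − 4 − 1 + 13 + 52 = 117; the blank must be 132 − 117 = 15.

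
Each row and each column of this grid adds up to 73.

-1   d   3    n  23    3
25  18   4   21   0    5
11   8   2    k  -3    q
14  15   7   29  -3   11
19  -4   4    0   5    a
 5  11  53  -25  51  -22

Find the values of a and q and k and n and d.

The known cells in column 2 total 48, leaving 73 − 48 = 25 for the blank.
The known cells in row 1 total 53, leaving 73 − 53 = 20 for the blank.
The known cells in column 4 total 45, leaving 73 − 45 = 28 for the blank.
The known cells in row 5 total 24, leaving 73 − 24 = 49 for the blank.
The known cells in row 3 total 46, leaving 73 − 46 = 27 for the blank.

a = 49, q = 27, k = 28, n = 20, d = 25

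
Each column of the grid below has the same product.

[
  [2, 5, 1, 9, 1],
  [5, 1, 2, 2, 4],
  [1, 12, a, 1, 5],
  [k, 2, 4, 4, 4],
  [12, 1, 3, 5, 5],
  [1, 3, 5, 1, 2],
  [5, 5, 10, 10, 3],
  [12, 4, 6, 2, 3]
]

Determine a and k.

a = 1, k = 1

Columns 4 and 5 each multiply to 7200, so every column has product 7200.
Column 3: 1×2×4×3×5×10×6 = 7200, so the missing entry is 7200 ÷ 7200 = 1.
Column 1: 2×5×1×12×1×5×12 = 7200, so the missing entry is 7200 ÷ 7200 = 1.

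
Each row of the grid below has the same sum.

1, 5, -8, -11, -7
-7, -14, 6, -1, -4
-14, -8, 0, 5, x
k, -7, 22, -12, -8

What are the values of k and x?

k = -15, x = -3

Rows 1 and 2 both add up to -20, so every row sums to -20.
Row 4: -7 + 22 − 12 − 8 = -5, so the missing entry is -20 − (-5) = -15.
Row 3: -14 − 8 + 0 + 5 = -17, so the missing entry is -20 − (-17) = -3.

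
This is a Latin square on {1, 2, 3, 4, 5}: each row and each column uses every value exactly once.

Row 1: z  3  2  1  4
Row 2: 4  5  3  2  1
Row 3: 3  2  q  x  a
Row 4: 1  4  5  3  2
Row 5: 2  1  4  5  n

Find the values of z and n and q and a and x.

z = 5, n = 3, q = 1, a = 5, x = 4

Cell (5,5): row 5 already has {1, 2, 4, 5} → 3.
At (row 3, col 5): column 5 already has {1, 2, 3, 4}, so the value is 5.
Cell (1,1): row 1 already has {1, 2, 3, 4} → 5.
For row 3, column 4: column 4 already has {1, 2, 3, 5}; that leaves 4.
For row 3, column 3: row 3 already has {2, 3, 4, 5}; that leaves 1.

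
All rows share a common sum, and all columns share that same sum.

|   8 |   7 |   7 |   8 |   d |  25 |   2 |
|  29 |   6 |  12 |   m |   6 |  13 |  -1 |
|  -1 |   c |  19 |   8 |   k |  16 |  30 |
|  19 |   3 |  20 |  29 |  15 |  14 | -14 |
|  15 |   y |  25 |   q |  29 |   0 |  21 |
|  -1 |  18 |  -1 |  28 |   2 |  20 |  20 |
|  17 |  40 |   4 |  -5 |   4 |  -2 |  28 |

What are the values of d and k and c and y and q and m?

d = 29, k = 1, c = 13, y = -1, q = -3, m = 21

Rows 4 and 6 both sum to 86, so that's the common total.
The known cells in row 2 total 65, leaving 86 − 65 = 21 for the blank.
The known cells in row 1 total 57, leaving 86 − 57 = 29 for the blank.
The known cells in column 5 total 85, leaving 86 − 85 = 1 for the blank.
The known cells in row 3 total 73, leaving 86 − 73 = 13 for the blank.
The known cells in column 4 total 89, leaving 86 − 89 = -3 for the blank.
The known cells in row 5 total 87, leaving 86 − 87 = -1 for the blank.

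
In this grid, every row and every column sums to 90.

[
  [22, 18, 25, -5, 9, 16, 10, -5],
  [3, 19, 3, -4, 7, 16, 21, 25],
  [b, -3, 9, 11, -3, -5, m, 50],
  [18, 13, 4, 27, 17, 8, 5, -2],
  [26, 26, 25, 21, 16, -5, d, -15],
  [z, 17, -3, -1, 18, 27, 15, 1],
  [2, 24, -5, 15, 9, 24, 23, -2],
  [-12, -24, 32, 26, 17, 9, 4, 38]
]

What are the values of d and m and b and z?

d = -4, m = 16, b = 15, z = 16

Row 6 has 17 − 3 − 1 + 18 + 27 + 15 + 1 = 74; the blank must be 90 − 74 = 16.
Column 1 has 22 + 3 + 18 + 26 + 16 + 2 − 12 = 75; the blank must be 90 − 75 = 15.
Row 5 has 26 + 26 + 25 + 21 + 16 − 5 − 15 = 94; the blank must be 90 − 94 = -4.
Row 3 has 15 − 3 + 9 + 11 − 3 − 5 + 50 = 74; the blank must be 90 − 74 = 16.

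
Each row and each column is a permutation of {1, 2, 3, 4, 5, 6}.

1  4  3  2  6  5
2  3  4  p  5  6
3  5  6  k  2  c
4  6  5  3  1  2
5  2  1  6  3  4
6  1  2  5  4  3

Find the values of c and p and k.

For row 3, column 6: column 6 already has {2, 3, 4, 5, 6}; that leaves 1.
Cell (3,4): row 3 already has {1, 2, 3, 5, 6} → 4.
Cell (2,4): row 2 already has {2, 3, 4, 5, 6} → 1.

c = 1, p = 1, k = 4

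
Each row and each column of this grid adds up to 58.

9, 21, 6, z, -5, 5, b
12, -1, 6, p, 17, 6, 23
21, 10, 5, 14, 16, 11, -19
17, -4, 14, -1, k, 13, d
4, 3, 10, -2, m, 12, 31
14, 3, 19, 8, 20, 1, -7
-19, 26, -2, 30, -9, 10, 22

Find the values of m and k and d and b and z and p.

m = 0, k = 19, d = 0, b = 8, z = 14, p = -5

The known cells in row 5 total 58, leaving 58 − 58 = 0 for the blank.
The known cells in column 5 total 39, leaving 58 − 39 = 19 for the blank.
The known cells in row 4 total 58, leaving 58 − 58 = 0 for the blank.
The known cells in column 7 total 50, leaving 58 − 50 = 8 for the blank.
The known cells in row 1 total 44, leaving 58 − 44 = 14 for the blank.
The known cells in row 2 total 63, leaving 58 − 63 = -5 for the blank.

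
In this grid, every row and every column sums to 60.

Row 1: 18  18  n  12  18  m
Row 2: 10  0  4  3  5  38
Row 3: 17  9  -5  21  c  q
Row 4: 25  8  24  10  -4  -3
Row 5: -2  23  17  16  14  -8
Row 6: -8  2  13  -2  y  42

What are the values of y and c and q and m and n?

The known cells in row 6 total 47, leaving 60 − 47 = 13 for the blank.
The known cells in column 5 total 46, leaving 60 − 46 = 14 for the blank.
The known cells in column 3 total 53, leaving 60 − 53 = 7 for the blank.
The known cells in row 1 total 73, leaving 60 − 73 = -13 for the blank.
The known cells in row 3 total 56, leaving 60 − 56 = 4 for the blank.

y = 13, c = 14, q = 4, m = -13, n = 7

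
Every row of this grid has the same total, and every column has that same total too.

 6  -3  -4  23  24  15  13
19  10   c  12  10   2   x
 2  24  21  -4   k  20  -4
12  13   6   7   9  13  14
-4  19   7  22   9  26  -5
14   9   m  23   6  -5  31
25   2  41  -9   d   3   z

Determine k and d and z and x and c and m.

Rows 1 and 4 both sum to 74, so that's the common total.
The known cells in row 3 total 59, leaving 74 − 59 = 15 for the blank.
The known cells in column 5 total 73, leaving 74 − 73 = 1 for the blank.
The known cells in row 7 total 63, leaving 74 − 63 = 11 for the blank.
The known cells in column 7 total 60, leaving 74 − 60 = 14 for the blank.
The known cells in row 2 total 67, leaving 74 − 67 = 7 for the blank.
The known cells in row 6 total 78, leaving 74 − 78 = -4 for the blank.

k = 15, d = 1, z = 11, x = 14, c = 7, m = -4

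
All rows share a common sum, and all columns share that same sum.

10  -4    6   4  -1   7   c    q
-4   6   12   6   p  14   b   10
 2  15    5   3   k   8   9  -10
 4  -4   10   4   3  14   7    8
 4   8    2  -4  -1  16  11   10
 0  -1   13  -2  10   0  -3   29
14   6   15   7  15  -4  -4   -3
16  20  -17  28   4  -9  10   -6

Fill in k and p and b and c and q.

Rows 4 and 5 both sum to 46, so that's the common total.
Column 8 has 10 − 10 + 8 + 10 + 29 − 3 − 6 = 38; the blank must be 46 − 38 = 8.
Row 3 has 2 + 15 + 5 + 3 + 8 + 9 − 10 = 32; the blank must be 46 − 32 = 14.
Column 5 has -1 + 14 + 3 − 1 + 10 + 15 + 4 = 44; the blank must be 46 − 44 = 2.
Row 1 has 10 − 4 + 6 + 4 − 1 + 7 + 8 = 30; the blank must be 46 − 30 = 16.
Row 2 has -4 + 6 + 12 + 6 + 2 + 14 + 10 = 46; the blank must be 46 − 46 = 0.

k = 14, p = 2, b = 0, c = 16, q = 8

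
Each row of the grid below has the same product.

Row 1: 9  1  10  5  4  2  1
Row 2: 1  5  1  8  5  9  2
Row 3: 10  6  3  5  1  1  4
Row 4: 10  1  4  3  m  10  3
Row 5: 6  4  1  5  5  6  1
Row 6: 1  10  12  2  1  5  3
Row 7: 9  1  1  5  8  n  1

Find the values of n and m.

Rows 2 and 6 each multiply to 3600, so every row has product 3600.
Row 7: 9×1×1×5×8×1 = 360, so the missing entry is 3600 ÷ 360 = 10.
Row 4: 10×1×4×3×10×3 = 3600, so the missing entry is 3600 ÷ 3600 = 1.

n = 10, m = 1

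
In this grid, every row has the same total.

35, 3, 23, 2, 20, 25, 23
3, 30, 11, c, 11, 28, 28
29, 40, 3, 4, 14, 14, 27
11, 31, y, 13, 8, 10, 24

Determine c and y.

c = 20, y = 34

Rows 1 and 3 both add up to 131, so every row sums to 131.
Row 2: 3 + 30 + 11 + 11 + 28 + 28 = 111, so the missing entry is 131 − 111 = 20.
Row 4: 11 + 31 + 13 + 8 + 10 + 24 = 97, so the missing entry is 131 − 97 = 34.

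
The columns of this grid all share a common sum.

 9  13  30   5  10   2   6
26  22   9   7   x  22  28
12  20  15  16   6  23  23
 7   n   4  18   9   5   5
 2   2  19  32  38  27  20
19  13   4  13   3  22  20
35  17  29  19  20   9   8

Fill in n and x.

n = 23, x = 24

The complete columns each total 110.
Column 2 is missing 110 − 87 = 23 (since 13 + 22 + 20 + 2 + 13 + 17 = 87).
Column 5 is missing 110 − 86 = 24 (since 10 + 6 + 9 + 38 + 3 + 20 = 86).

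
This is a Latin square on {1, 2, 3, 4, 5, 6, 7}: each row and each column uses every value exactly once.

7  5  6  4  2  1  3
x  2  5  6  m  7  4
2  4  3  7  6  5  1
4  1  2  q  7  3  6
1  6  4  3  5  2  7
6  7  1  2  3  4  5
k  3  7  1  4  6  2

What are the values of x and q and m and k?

x = 3, q = 5, m = 1, k = 5

Cell (4,4): row 4 already has {1, 2, 3, 4, 6, 7} → 5.
Cell (2,5): column 5 already has {2, 3, 4, 5, 6, 7} → 1.
For row 2, column 1: row 2 already has {1, 2, 4, 5, 6, 7}; that leaves 3.
At (row 7, col 1): row 7 already has {1, 2, 3, 4, 6, 7}, so the value is 5.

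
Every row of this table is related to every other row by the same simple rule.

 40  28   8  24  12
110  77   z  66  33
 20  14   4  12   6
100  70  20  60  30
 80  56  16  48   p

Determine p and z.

Each row is a constant multiple of every other row — this is a multiplication table with the headers hidden.
Row 5 is 80/40 = 2/1 times row 1, so its entry in column 5 is 12 × 2/1 = 24.
Row 2 is 110/40 = 11/4 times row 1, so its entry in column 3 is 8 × 11/4 = 22.

p = 24, z = 22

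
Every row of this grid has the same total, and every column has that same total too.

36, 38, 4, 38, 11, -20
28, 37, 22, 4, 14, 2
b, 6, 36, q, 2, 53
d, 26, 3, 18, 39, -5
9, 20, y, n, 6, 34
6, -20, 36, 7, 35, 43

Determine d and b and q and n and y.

Rows 1 and 2 both sum to 107, so that's the common total.
The known cells in column 3 total 101, leaving 107 − 101 = 6 for the blank.
The known cells in row 5 total 75, leaving 107 − 75 = 32 for the blank.
The known cells in row 4 total 81, leaving 107 − 81 = 26 for the blank.
The known cells in column 1 total 105, leaving 107 − 105 = 2 for the blank.
The known cells in row 3 total 99, leaving 107 − 99 = 8 for the blank.

d = 26, b = 2, q = 8, n = 32, y = 6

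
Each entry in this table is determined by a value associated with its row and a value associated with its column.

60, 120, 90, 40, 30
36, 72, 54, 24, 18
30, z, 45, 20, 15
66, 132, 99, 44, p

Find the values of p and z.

p = 33, z = 60

Each row is a constant multiple of every other row — this is a multiplication table with the headers hidden.
Row 4 is 44/40 = 11/10 times row 1, so its entry in column 5 is 30 × 11/10 = 33.
Row 3 is 20/40 = 1/2 times row 1, so its entry in column 2 is 120 × 1/2 = 60.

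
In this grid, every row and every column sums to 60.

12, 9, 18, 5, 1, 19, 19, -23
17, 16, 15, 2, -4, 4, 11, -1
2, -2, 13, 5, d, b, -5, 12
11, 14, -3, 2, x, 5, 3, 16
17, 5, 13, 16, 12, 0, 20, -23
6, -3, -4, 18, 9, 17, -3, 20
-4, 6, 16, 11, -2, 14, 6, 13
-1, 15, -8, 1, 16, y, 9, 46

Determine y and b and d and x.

y = -18, b = 19, d = 16, x = 12

The known cells in row 8 total 78, leaving 60 − 78 = -18 for the blank.
The known cells in column 6 total 41, leaving 60 − 41 = 19 for the blank.
The known cells in row 3 total 44, leaving 60 − 44 = 16 for the blank.
The known cells in row 4 total 48, leaving 60 − 48 = 12 for the blank.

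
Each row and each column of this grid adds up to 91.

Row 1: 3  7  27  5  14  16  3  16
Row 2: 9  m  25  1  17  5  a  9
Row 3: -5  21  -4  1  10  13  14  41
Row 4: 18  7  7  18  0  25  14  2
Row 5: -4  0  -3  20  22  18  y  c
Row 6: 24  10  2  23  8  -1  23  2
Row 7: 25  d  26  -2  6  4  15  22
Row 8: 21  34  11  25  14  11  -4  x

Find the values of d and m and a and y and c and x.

d = -5, m = 17, a = 8, y = 18, c = 20, x = -21

The known cells in row 8 total 112, leaving 91 − 112 = -21 for the blank.
The known cells in row 7 total 96, leaving 91 − 96 = -5 for the blank.
The known cells in column 2 total 74, leaving 91 − 74 = 17 for the blank.
The known cells in row 2 total 83, leaving 91 − 83 = 8 for the blank.
The known cells in column 7 total 73, leaving 91 − 73 = 18 for the blank.
The known cells in row 5 total 71, leaving 91 − 71 = 20 for the blank.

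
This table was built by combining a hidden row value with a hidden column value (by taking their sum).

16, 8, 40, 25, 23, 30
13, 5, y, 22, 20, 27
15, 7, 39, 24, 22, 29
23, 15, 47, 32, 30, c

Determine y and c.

The difference between any two rows is the same in every column — this is an addition table with the headers hidden.
Row 2 minus row 1 is 5 − 8 = -3, so its entry in column 3 is 40 + (-3) = 37.
Row 4 minus row 1 is 15 − 8 = 7, so its entry in column 6 is 30 + 7 = 37.

y = 37, c = 37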